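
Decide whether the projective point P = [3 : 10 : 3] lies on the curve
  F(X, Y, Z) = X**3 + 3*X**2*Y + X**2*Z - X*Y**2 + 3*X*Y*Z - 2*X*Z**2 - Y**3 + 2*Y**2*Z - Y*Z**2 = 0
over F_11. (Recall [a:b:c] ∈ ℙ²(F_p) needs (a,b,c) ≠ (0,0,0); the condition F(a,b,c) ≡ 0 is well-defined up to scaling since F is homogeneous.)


F(3,10,3) ≡ 3 (mod 11); P is NOT on the curve.

Evaluate F(3, 10, 3) term-by-term (mod 11).
  X**3 ↦ 1·27·1·1 = 27
  3*X**2*Y ↦ 3·9·10·1 = 270
  X**2*Z ↦ 1·9·1·3 = 27
  -X*Y**2 ↦ -1·3·100·1 = -300
  3*X*Y*Z ↦ 3·3·10·3 = 270
  -2*X*Z**2 ↦ -2·3·1·9 = -54
  -Y**3 ↦ -1·1·1000·1 = -1000
  2*Y**2*Z ↦ 2·1·100·3 = 600
  -Y*Z**2 ↦ -1·1·10·9 = -90
Sum: F(3, 10, 3) = (27) + (270) + (27) + (-300) + (270) + (-54) + (-1000) + (600) + (-90) = -250.
Reducing mod 11: -250 ≡ 3 (mod 11).
Since F(a, b, c) ≡ 3 ≠ 0 (mod 11), P does NOT lie on the curve.


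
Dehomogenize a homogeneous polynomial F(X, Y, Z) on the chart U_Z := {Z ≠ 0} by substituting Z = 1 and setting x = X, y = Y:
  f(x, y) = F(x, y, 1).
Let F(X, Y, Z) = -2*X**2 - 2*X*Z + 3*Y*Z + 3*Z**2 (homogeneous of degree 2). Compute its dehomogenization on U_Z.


f(x, y) = -2*x**2 - 2*x + 3*y + 3

On U_Z we set Z = 1. Each monomial c·X^i·Y^j·Z^k in F becomes c·x^i·y^j·1^k = c·x^i·y^j.
Substituting Z = 1: F(X, Y, 1) = -2*x**2 - 2*x + 3*y + 3.
Note: deg(f) ≤ deg(F) = 2; strict inequality happens when F is divisible by Z (lost terms).


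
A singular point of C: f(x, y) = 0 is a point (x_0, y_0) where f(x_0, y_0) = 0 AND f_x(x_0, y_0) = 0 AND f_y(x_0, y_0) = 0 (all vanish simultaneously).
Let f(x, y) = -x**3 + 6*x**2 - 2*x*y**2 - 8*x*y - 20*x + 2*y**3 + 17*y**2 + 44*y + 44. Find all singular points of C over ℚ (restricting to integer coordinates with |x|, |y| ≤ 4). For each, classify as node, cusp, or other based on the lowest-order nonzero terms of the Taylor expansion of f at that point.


Singular points: {(2, -2)}; classification: cusp.

Compute partial derivatives:
  f_x = -3*x**2 + 12*x - 2*y**2 - 8*y - 20.
  f_y = -4*x*y - 8*x + 6*y**2 + 34*y + 44.
Scan x_0 ∈ {−4, ..., 4}. For each x_0, f_y(x_0, y) is a polynomial in y; find its integer roots y ∈ {−4, ..., 4}, then test f_x and f at those candidates.
  x = -4: f_y(-4, y) = 6*y**2 + 50*y + 76; vanishes at y ∈ {-2}. (-4, -2): f_x = -108 ≠ 0.
  x = -3: f_y(-3, y) = 6*y**2 + 46*y + 68; vanishes at y ∈ {-2}. (-3, -2): f_x = -75 ≠ 0.
  x = -2: f_y(-2, y) = 6*y**2 + 42*y + 60; vanishes at y ∈ {-2}. (-2, -2): f_x = -48 ≠ 0.
  x = -1: f_y(-1, y) = 6*y**2 + 38*y + 52; vanishes at y ∈ {-2}. (-1, -2): f_x = -27 ≠ 0.
  x = 0: f_y(0, y) = 6*y**2 + 34*y + 44; vanishes at y ∈ {-2}. (0, -2): f_x = -12 ≠ 0.
  x = 1: f_y(1, y) = 6*y**2 + 30*y + 36; vanishes at y ∈ {-3, -2}. (1, -3): f_x = -5 ≠ 0; (1, -2): f_x = -3 ≠ 0.
  x = 2: f_y(2, y) = 6*y**2 + 26*y + 28; vanishes at y ∈ {-2}. (2, -2): f_x = 0, f = 0 — SINGULAR.
  x = 3: f_y(3, y) = 6*y**2 + 22*y + 20; vanishes at y ∈ {-2}. (3, -2): f_x = -3 ≠ 0.
  x = 4: f_y(4, y) = 6*y**2 + 18*y + 12; vanishes at y ∈ {-2, -1}. (4, -2): f_x = -12 ≠ 0; (4, -1): f_x = -14 ≠ 0.
Only singular point on the grid: (2, -2).
Classify: substitute x = 2 + u, y = -2 + v and expand: f = -u**3 - 2*u*v**2 + 2*v**3 + v**2.
No constant or linear terms (consistent with a singular point). Quadratic part: v**2. Cubic part: -u**3 - 2*u*v**2 + 2*v**3.
The quadratic part v**2 is a perfect square, so there is a single (double) tangent line v = 0, i.e. y = -2. Restricting the cubic part to that line (v = 0) leaves -u**3 ≠ 0, so f is not divisible by v and the branch is v² ≈ u**3 to lowest order — this is a cusp.
Classification: cusp.


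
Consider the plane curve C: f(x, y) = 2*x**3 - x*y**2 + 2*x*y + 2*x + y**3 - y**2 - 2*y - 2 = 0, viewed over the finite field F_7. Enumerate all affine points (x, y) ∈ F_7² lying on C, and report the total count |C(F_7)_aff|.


Affine F_7-points: {(1, 5), (2, 4), (3, 6), (5, 5), (6, 4)}; count = 5.

For each of the 49 pairs (x, y) ∈ F_7², evaluate f(x, y) mod 7. Record the zeros.
  x = 0: [0↦5, 1↦3, 2↦5, 3↦3, 4↦3, 5↦4, 6↦5]  zeros at y ∈ ∅
  x = 1: [0↦2, 1↦1, 2↦2, 3↦4, 4↦6, 5↦0, 6↦6]  zeros at y ∈ {5}
  x = 2: [0↦4, 1↦4, 2↦4, 3↦3, 4↦0, 5↦1, 6↦5]  zeros at y ∈ {4}
  x = 3: [0↦2, 1↦3, 2↦2, 3↦5, 4↦4, 5↦5, 6↦0]  zeros at y ∈ {6}
  x = 4: [0↦1, 1↦3, 2↦1, 3↦1, 4↦2, 5↦3, 6↦3]  zeros at y ∈ ∅
  x = 5: [0↦6, 1↦2, 2↦6, 3↦3, 4↦6, 5↦0, 6↦5]  zeros at y ∈ {5}
  x = 6: [0↦1, 1↦5, 2↦1, 3↦2, 4↦0, 5↦1, 6↦4]  zeros at y ∈ {4}
Collecting zeros: affine points = {(1, 5), (2, 4), (3, 6), (5, 5), (6, 4)}.
Total count |C(F_7)_aff| = 5.


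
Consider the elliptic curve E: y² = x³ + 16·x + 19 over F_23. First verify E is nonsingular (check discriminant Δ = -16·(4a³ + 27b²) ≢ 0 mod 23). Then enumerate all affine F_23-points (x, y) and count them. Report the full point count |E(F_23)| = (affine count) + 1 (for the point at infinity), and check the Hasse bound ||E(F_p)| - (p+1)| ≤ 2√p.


Affine points = {(1, 6), (1, 17), (2, 6), (2, 17), (3, 5), (3, 18), (4, 3), (4, 20), (6, 3), (6, 20), (9, 8), (9, 15), (10, 11), (10, 12), (11, 10), (11, 13), (13, 3), (13, 20), (15, 0), (16, 1), (16, 22), (17, 11), (17, 12), (19, 11), (19, 12), (20, 6), (20, 17), (21, 5), (21, 18), (22, 5), (22, 18)}; affine count = 31; |E(F_23)| = 32.

Discriminant check: Δ ∝ 4a³ + 27b² = 4·16³ + 27·19² = 4·4096 + 27·361 ≡ 3 (mod 23). Nonzero ⇒ E is nonsingular.
For each x ∈ F_23, compute rhs = x³ + 16·x + 19 mod 23, then count y ∈ F_23 with y² ≡ rhs.
  x = 0: rhs = 19, matching y values: none (0 points).
  x = 1: rhs = 13, matching y values: 6, 17 (2 points).
  x = 2: rhs = 13, matching y values: 6, 17 (2 points).
  x = 3: rhs = 2, matching y values: 5, 18 (2 points).
  x = 4: rhs = 9, matching y values: 3, 20 (2 points).
  x = 5: rhs = 17, matching y values: none (0 points).
  x = 6: rhs = 9, matching y values: 3, 20 (2 points).
  x = 7: rhs = 14, matching y values: none (0 points).
  x = 8: rhs = 15, matching y values: none (0 points).
  x = 9: rhs = 18, matching y values: 8, 15 (2 points).
  x = 10: rhs = 6, matching y values: 11, 12 (2 points).
  x = 11: rhs = 8, matching y values: 10, 13 (2 points).
  x = 12: rhs = 7, matching y values: none (0 points).
  x = 13: rhs = 9, matching y values: 3, 20 (2 points).
  x = 14: rhs = 20, matching y values: none (0 points).
  x = 15: rhs = 0, matching y values: 0 (1 points).
  x = 16: rhs = 1, matching y values: 1, 22 (2 points).
  x = 17: rhs = 6, matching y values: 11, 12 (2 points).
  x = 18: rhs = 21, matching y values: none (0 points).
  x = 19: rhs = 6, matching y values: 11, 12 (2 points).
  x = 20: rhs = 13, matching y values: 6, 17 (2 points).
  x = 21: rhs = 2, matching y values: 5, 18 (2 points).
  x = 22: rhs = 2, matching y values: 5, 18 (2 points).
Total affine count: 31.
Full point count |E(F_23)| = 31 + 1 = 32.
Hasse bound: |32 − (23+1)| = |8| = 8 ≤ 2√23 ≈ 9.5917 ✓.


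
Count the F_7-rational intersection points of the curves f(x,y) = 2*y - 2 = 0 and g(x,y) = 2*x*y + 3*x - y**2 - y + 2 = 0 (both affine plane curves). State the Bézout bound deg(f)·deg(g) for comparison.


Common zeros: {(0, 1)}; count = 1; Bézout bound = 2.

deg(f) = 1, deg(g) = 2, so Bézout bound = 2.
Scan x ∈ F_7. For each x, list the y ∈ F_7 with f(x, y) ≡ 0 and those with g(x, y) ≡ 0 (mod 7); the common zeros in that column are the intersection.
  x = 0: f ≡ 0 at y ∈ {1}; g ≡ 0 at y ∈ {1, 5}; common: {1}.
  x = 1: f ≡ 0 at y ∈ {1}; g ≡ 0 at y ∈ {4}; common: ∅.
  x = 2: f ≡ 0 at y ∈ {1}; g ≡ 0 at y ∈ ∅; common: ∅.
  x = 3: f ≡ 0 at y ∈ {1}; g ≡ 0 at y ∈ ∅; common: ∅.
  x = 4: f ≡ 0 at y ∈ {1}; g ≡ 0 at y ∈ {0}; common: ∅.
  x = 5: f ≡ 0 at y ∈ {1}; g ≡ 0 at y ∈ {3, 6}; common: ∅.
  x = 6: f ≡ 0 at y ∈ {1}; g ≡ 0 at y ∈ ∅; common: ∅.
Collecting: common zeros = {(0, 1)}, so the count is 1.
Comparison with the Bézout bound: 1 ≤ 2 = deg(f)·deg(g), as expected for curves with no common component (the affine F_7-count falls short of the bound because intersections may lie at infinity, over extension fields, or carry multiplicity).


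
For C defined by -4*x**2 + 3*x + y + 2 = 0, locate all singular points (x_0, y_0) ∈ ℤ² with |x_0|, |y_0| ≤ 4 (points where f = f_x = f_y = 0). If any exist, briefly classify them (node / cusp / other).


No singular points in the scanned grid; C is smooth there.

Compute partial derivatives:
  f_x = 3 - 8*x.
  f_y = 1.
f_y = 1 is a nonzero constant, so f_y never vanishes: no point (x, y) can satisfy f = f_x = f_y = 0. In particular no (x, y) ∈ {−4, ..., 4}² is singular; the curve is smooth.


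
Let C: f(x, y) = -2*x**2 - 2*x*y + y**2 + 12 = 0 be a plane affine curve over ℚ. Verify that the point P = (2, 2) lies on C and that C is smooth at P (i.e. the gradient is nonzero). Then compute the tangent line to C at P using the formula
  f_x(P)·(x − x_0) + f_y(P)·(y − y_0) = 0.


Tangent line at P: 24 - 12*x = 0.

Step 1: f(2, 2) = 0, so P lies on C.
Step 2: partial derivatives
  f_x(x, y) = -4*x - 2*y, f_y(x, y) = -2*x + 2*y.
  f_x(P) = -12, f_y(P) = 0 (gradient nonzero, so P is smooth).
Step 3: tangent line at P: -12·(x − 2) + 0·(y − 2) = 0.
Expanding: 24 - 12*x = 0.


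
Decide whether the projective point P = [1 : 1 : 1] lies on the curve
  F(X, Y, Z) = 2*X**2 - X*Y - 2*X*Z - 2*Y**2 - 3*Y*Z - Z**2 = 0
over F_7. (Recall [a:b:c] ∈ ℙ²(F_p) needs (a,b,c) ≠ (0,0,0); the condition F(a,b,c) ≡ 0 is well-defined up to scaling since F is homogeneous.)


F(1,1,1) ≡ 0 (mod 7); P is on the curve.

Evaluate F(1, 1, 1) term-by-term (mod 7).
  2*X**2 ↦ 2·1·1·1 = 2
  -X*Y ↦ -1·1·1·1 = -1
  -2*X*Z ↦ -2·1·1·1 = -2
  -2*Y**2 ↦ -2·1·1·1 = -2
  -3*Y*Z ↦ -3·1·1·1 = -3
  -Z**2 ↦ -1·1·1·1 = -1
Sum: F(1, 1, 1) = (2) + (-1) + (-2) + (-2) + (-3) + (-1) = -7.
Reducing mod 7: -7 ≡ 0 (mod 7).
Since F(a, b, c) ≡ 0 (mod 7), P lies on the curve.


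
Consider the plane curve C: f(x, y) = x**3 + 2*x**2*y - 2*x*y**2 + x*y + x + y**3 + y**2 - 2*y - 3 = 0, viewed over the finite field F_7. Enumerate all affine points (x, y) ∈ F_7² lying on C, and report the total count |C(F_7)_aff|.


Affine F_7-points: {(1, 1), (2, 0), (3, 1), (5, 4)}; count = 4.

For each of the 49 pairs (x, y) ∈ F_7², evaluate f(x, y) mod 7. Record the zeros.
  x = 0: [0↦4, 1↦4, 2↦5, 3↦6, 4↦6, 5↦4, 6↦6]  zeros at y ∈ ∅
  x = 1: [0↦6, 1↦0, 2↦5, 3↦6, 4↦2, 5↦6, 6↦3]  zeros at y ∈ {1}
  x = 2: [0↦0, 1↦6, 2↦5, 3↦3, 4↦6, 5↦6, 6↦2]  zeros at y ∈ {0}
  x = 3: [0↦6, 1↦0, 2↦4, 3↦3, 4↦3, 5↦3, 6↦2]  zeros at y ∈ {1}
  x = 4: [0↦2, 1↦2, 2↦1, 3↦5, 4↦6, 5↦3, 6↦2]  zeros at y ∈ ∅
  x = 5: [0↦1, 1↦4, 2↦2, 3↦1, 4↦0, 5↦5, 6↦1]  zeros at y ∈ {4}
  x = 6: [0↦2, 1↦5, 2↦6, 3↦4, 4↦5, 5↦1, 6↦5]  zeros at y ∈ ∅
Collecting zeros: affine points = {(1, 1), (2, 0), (3, 1), (5, 4)}.
Total count |C(F_7)_aff| = 4.


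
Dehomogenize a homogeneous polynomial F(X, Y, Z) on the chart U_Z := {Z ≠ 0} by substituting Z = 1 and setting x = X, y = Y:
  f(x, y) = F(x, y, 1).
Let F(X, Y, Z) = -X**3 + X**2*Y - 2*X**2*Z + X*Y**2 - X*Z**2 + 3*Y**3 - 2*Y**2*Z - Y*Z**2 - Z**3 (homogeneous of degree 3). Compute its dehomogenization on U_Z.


f(x, y) = -x**3 + x**2*y - 2*x**2 + x*y**2 - x + 3*y**3 - 2*y**2 - y - 1

On U_Z we set Z = 1. Each monomial c·X^i·Y^j·Z^k in F becomes c·x^i·y^j·1^k = c·x^i·y^j.
Substituting Z = 1: F(X, Y, 1) = -x**3 + x**2*y - 2*x**2 + x*y**2 - x + 3*y**3 - 2*y**2 - y - 1.
Note: deg(f) ≤ deg(F) = 3; strict inequality happens when F is divisible by Z (lost terms).


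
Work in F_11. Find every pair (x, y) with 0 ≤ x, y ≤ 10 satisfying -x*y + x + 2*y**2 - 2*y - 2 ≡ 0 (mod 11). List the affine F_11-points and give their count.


Affine F_11-points: {(0, 4), (0, 8), (2, 0), (2, 2), (4, 5), (4, 9), (5, 3), (5, 6), (10, 7), (10, 10)}; count = 10.

For each of the 121 pairs (x, y) ∈ F_11², evaluate f(x, y) mod 11. Record the zeros.
  x = 0: [0↦9, 1↦9, 2↦2, 3↦10, 4↦0, 5↦5, 6↦3, 7↦5, 8↦0, 9↦10, 10↦2]  zeros at y ∈ {4, 8}
  x = 1: [0↦10, 1↦9, 2↦1, 3↦8, 4↦8, 5↦1, 6↦9, 7↦10, 8↦4, 9↦2, 10↦4]  zeros at y ∈ ∅
  x = 2: [0↦0, 1↦9, 2↦0, 3↦6, 4↦5, 5↦8, 6↦4, 7↦4, 8↦8, 9↦5, 10↦6]  zeros at y ∈ {0, 2}
  x = 3: [0↦1, 1↦9, 2↦10, 3↦4, 4↦2, 5↦4, 6↦10, 7↦9, 8↦1, 9↦8, 10↦8]  zeros at y ∈ ∅
  x = 4: [0↦2, 1↦9, 2↦9, 3↦2, 4↦10, 5↦0, 6↦5, 7↦3, 8↦5, 9↦0, 10↦10]  zeros at y ∈ {5, 9}
  x = 5: [0↦3, 1↦9, 2↦8, 3↦0, 4↦7, 5↦7, 6↦0, 7↦8, 8↦9, 9↦3, 10↦1]  zeros at y ∈ {3, 6}
  x = 6: [0↦4, 1↦9, 2↦7, 3↦9, 4↦4, 5↦3, 6↦6, 7↦2, 8↦2, 9↦6, 10↦3]  zeros at y ∈ ∅
  x = 7: [0↦5, 1↦9, 2↦6, 3↦7, 4↦1, 5↦10, 6↦1, 7↦7, 8↦6, 9↦9, 10↦5]  zeros at y ∈ ∅
  x = 8: [0↦6, 1↦9, 2↦5, 3↦5, 4↦9, 5↦6, 6↦7, 7↦1, 8↦10, 9↦1, 10↦7]  zeros at y ∈ ∅
  x = 9: [0↦7, 1↦9, 2↦4, 3↦3, 4↦6, 5↦2, 6↦2, 7↦6, 8↦3, 9↦4, 10↦9]  zeros at y ∈ ∅
  x = 10: [0↦8, 1↦9, 2↦3, 3↦1, 4↦3, 5↦9, 6↦8, 7↦0, 8↦7, 9↦7, 10↦0]  zeros at y ∈ {7, 10}
Collecting zeros: affine points = {(0, 4), (0, 8), (2, 0), (2, 2), (4, 5), (4, 9), (5, 3), (5, 6), (10, 7), (10, 10)}.
Total count |C(F_11)_aff| = 10.


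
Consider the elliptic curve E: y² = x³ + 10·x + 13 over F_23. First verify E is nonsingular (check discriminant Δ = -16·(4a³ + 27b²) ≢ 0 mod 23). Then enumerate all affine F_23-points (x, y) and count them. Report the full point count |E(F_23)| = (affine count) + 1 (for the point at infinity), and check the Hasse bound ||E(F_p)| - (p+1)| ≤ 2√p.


Affine points = {(0, 6), (0, 17), (1, 1), (1, 22), (2, 8), (2, 15), (3, 1), (3, 22), (4, 5), (4, 18), (5, 2), (5, 21), (6, 6), (6, 17), (7, 9), (7, 14), (9, 2), (9, 21), (10, 3), (10, 20), (17, 6), (17, 17), (19, 1), (19, 22), (20, 5), (20, 18), (21, 10), (21, 13), (22, 5), (22, 18)}; affine count = 30; |E(F_23)| = 31.

Discriminant check: Δ ∝ 4a³ + 27b² = 4·10³ + 27·13² = 4·1000 + 27·169 ≡ 7 (mod 23). Nonzero ⇒ E is nonsingular.
For each x ∈ F_23, compute rhs = x³ + 10·x + 13 mod 23, then count y ∈ F_23 with y² ≡ rhs.
  x = 0: rhs = 13, matching y values: 6, 17 (2 points).
  x = 1: rhs = 1, matching y values: 1, 22 (2 points).
  x = 2: rhs = 18, matching y values: 8, 15 (2 points).
  x = 3: rhs = 1, matching y values: 1, 22 (2 points).
  x = 4: rhs = 2, matching y values: 5, 18 (2 points).
  x = 5: rhs = 4, matching y values: 2, 21 (2 points).
  x = 6: rhs = 13, matching y values: 6, 17 (2 points).
  x = 7: rhs = 12, matching y values: 9, 14 (2 points).
  x = 8: rhs = 7, matching y values: none (0 points).
  x = 9: rhs = 4, matching y values: 2, 21 (2 points).
  x = 10: rhs = 9, matching y values: 3, 20 (2 points).
  x = 11: rhs = 5, matching y values: none (0 points).
  x = 12: rhs = 21, matching y values: none (0 points).
  x = 13: rhs = 17, matching y values: none (0 points).
  x = 14: rhs = 22, matching y values: none (0 points).
  x = 15: rhs = 19, matching y values: none (0 points).
  x = 16: rhs = 14, matching y values: none (0 points).
  x = 17: rhs = 13, matching y values: 6, 17 (2 points).
  x = 18: rhs = 22, matching y values: none (0 points).
  x = 19: rhs = 1, matching y values: 1, 22 (2 points).
  x = 20: rhs = 2, matching y values: 5, 18 (2 points).
  x = 21: rhs = 8, matching y values: 10, 13 (2 points).
  x = 22: rhs = 2, matching y values: 5, 18 (2 points).
Total affine count: 30.
Full point count |E(F_23)| = 30 + 1 = 31.
Hasse bound: |31 − (23+1)| = |7| = 7 ≤ 2√23 ≈ 9.5917 ✓.


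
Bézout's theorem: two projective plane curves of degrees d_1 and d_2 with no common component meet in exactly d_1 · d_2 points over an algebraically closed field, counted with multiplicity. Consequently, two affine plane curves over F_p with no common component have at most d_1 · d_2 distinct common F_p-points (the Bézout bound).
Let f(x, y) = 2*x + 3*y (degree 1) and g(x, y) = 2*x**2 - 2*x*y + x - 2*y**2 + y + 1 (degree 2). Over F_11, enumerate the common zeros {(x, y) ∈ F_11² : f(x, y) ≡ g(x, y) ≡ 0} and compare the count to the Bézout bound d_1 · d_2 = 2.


Common zeros: {(8, 2)}; count = 1; Bézout bound = 2.

deg(f) = 1, deg(g) = 2, so Bézout bound = 2.
Scan x ∈ F_11. For each x, list the y ∈ F_11 with f(x, y) ≡ 0 and those with g(x, y) ≡ 0 (mod 11); the common zeros in that column are the intersection.
  x = 0: f ≡ 0 at y ∈ {0}; g ≡ 0 at y ∈ {1, 5}; common: ∅.
  x = 1: f ≡ 0 at y ∈ {3}; g ≡ 0 at y ∈ {8}; common: ∅.
  x = 2: f ≡ 0 at y ∈ {6}; g ≡ 0 at y ∈ {0, 4}; common: ∅.
  x = 3: f ≡ 0 at y ∈ {9}; g ≡ 0 at y ∈ {0, 3}; common: ∅.
  x = 4: f ≡ 0 at y ∈ {1}; g ≡ 0 at y ∈ {6, 7}; common: ∅.
  x = 5: f ≡ 0 at y ∈ {4}; g ≡ 0 at y ∈ {3, 9}; common: ∅.
  x = 6: f ≡ 0 at y ∈ {7}; g ≡ 0 at y ∈ {1, 10}; common: ∅.
  x = 7: f ≡ 0 at y ∈ {10}; g ≡ 0 at y ∈ {4, 6}; common: ∅.
  x = 8: f ≡ 0 at y ∈ {2}; g ≡ 0 at y ∈ {2, 7}; common: {2}.
  x = 9: f ≡ 0 at y ∈ {5}; g ≡ 0 at y ∈ {9, 10}; common: ∅.
  x = 10: f ≡ 0 at y ∈ {8}; g ≡ 0 at y ∈ {2, 5}; common: ∅.
Collecting: common zeros = {(8, 2)}, so the count is 1.
Comparison with the Bézout bound: 1 ≤ 2 = deg(f)·deg(g), as expected for curves with no common component (the affine F_11-count falls short of the bound because intersections may lie at infinity, over extension fields, or carry multiplicity).


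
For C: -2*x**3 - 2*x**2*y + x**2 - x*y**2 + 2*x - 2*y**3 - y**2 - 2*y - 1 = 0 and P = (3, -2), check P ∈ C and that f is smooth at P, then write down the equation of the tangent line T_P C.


Tangent line at P: -26*x - 28*y + 22 = 0.

Step 1: f(3, -2) = 0, so P lies on C.
Step 2: partial derivatives
  f_x(x, y) = -6*x**2 - 4*x*y + 2*x - y**2 + 2, f_y(x, y) = -2*x**2 - 2*x*y - 6*y**2 - 2*y - 2.
  f_x(P) = -26, f_y(P) = -28 (gradient nonzero, so P is smooth).
Step 3: tangent line at P: -26·(x − 3) + -28·(y − -2) = 0.
Expanding: -26*x - 28*y + 22 = 0.


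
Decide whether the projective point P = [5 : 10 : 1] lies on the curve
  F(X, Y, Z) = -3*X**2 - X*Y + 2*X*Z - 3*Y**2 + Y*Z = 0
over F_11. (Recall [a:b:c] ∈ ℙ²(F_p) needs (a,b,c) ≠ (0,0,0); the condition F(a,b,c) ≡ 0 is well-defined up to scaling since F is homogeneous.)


F(5,10,1) ≡ 2 (mod 11); P is NOT on the curve.

Evaluate F(5, 10, 1) term-by-term (mod 11).
  -3*X**2 ↦ -3·25·1·1 = -75
  -X*Y ↦ -1·5·10·1 = -50
  2*X*Z ↦ 2·5·1·1 = 10
  -3*Y**2 ↦ -3·1·100·1 = -300
  Y*Z ↦ 1·1·10·1 = 10
Sum: F(5, 10, 1) = (-75) + (-50) + (10) + (-300) + (10) = -405.
Reducing mod 11: -405 ≡ 2 (mod 11).
Since F(a, b, c) ≡ 2 ≠ 0 (mod 11), P does NOT lie on the curve.


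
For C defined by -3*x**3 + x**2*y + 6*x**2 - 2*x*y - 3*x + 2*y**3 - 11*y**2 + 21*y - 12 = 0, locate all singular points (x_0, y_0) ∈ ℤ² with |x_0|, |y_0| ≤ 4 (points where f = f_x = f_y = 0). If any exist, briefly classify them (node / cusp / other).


Singular points: {(1, 2)}; classification: node.

Compute partial derivatives:
  f_x = -9*x**2 + 2*x*y + 12*x - 2*y - 3.
  f_y = x**2 - 2*x + 6*y**2 - 22*y + 21.
Scan x_0 ∈ {−4, ..., 4}. For each x_0, f_y(x_0, y) is a polynomial in y; find its integer roots y ∈ {−4, ..., 4}, then test f_x and f at those candidates.
  x = -4: f_y(-4, y) = 6*y**2 - 22*y + 45; no integer root y with |y| ≤ 4.
  x = -3: f_y(-3, y) = 6*y**2 - 22*y + 36; no integer root y with |y| ≤ 4.
  x = -2: f_y(-2, y) = 6*y**2 - 22*y + 29; no integer root y with |y| ≤ 4.
  x = -1: f_y(-1, y) = 6*y**2 - 22*y + 24; no integer root y with |y| ≤ 4.
  x = 0: f_y(0, y) = 6*y**2 - 22*y + 21; no integer root y with |y| ≤ 4.
  x = 1: f_y(1, y) = 6*y**2 - 22*y + 20; vanishes at y ∈ {2}. (1, 2): f_x = 0, f = 0 — SINGULAR.
  x = 2: f_y(2, y) = 6*y**2 - 22*y + 21; no integer root y with |y| ≤ 4.
  x = 3: f_y(3, y) = 6*y**2 - 22*y + 24; no integer root y with |y| ≤ 4.
  x = 4: f_y(4, y) = 6*y**2 - 22*y + 29; no integer root y with |y| ≤ 4.
Only singular point on the grid: (1, 2).
Classify: substitute x = 1 + u, y = 2 + v and expand: f = -3*u**3 + u**2*v - u**2 + 2*v**3 + v**2.
No constant or linear terms (consistent with a singular point). Quadratic part: -u**2 + v**2. Cubic part: -3*u**3 + u**2*v + 2*v**3.
The quadratic part v**2 - u**2 = (v − u)(v + u) splits into two distinct linear factors, so there are two distinct tangent lines y − 2 = ±(x − 1) — this is a node (ordinary double point).
Classification: node.


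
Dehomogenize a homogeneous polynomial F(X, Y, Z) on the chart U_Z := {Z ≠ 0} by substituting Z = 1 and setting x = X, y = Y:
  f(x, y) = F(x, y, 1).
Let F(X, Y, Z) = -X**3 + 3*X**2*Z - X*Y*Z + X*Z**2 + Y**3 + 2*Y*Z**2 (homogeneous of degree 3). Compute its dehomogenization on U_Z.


f(x, y) = -x**3 + 3*x**2 - x*y + x + y**3 + 2*y

On U_Z we set Z = 1. Each monomial c·X^i·Y^j·Z^k in F becomes c·x^i·y^j·1^k = c·x^i·y^j.
Substituting Z = 1: F(X, Y, 1) = -x**3 + 3*x**2 - x*y + x + y**3 + 2*y.
Note: deg(f) ≤ deg(F) = 3; strict inequality happens when F is divisible by Z (lost terms).


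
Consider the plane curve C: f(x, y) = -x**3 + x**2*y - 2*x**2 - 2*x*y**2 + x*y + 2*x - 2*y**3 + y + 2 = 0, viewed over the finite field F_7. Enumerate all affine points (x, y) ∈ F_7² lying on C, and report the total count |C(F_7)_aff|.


Affine F_7-points: {(0, 3), (1, 1), (1, 4), (2, 2), (6, 1), (6, 2), (6, 5)}; count = 7.

For each of the 49 pairs (x, y) ∈ F_7², evaluate f(x, y) mod 7. Record the zeros.
  x = 0: [0↦2, 1↦1, 2↦2, 3↦0, 4↦4, 5↦2, 6↦3]  zeros at y ∈ {3}
  x = 1: [0↦1, 1↦0, 2↦4, 3↦1, 4↦0, 5↦3, 6↦5]  zeros at y ∈ {1, 4}
  x = 2: [0↦4, 1↦5, 2↦0, 3↦5, 4↦1, 5↦4, 6↦2]  zeros at y ∈ {2}
  x = 3: [0↦5, 1↦3, 2↦5, 3↦6, 4↦1, 5↦6, 6↦2]  zeros at y ∈ ∅
  x = 4: [0↦5, 1↦2, 2↦6, 3↦5, 4↦1, 5↦3, 6↦6]  zeros at y ∈ ∅
  x = 5: [0↦5, 1↦3, 2↦4, 3↦3, 4↦2, 5↦3, 6↦1]  zeros at y ∈ ∅
  x = 6: [0↦6, 1↦0, 2↦0, 3↦1, 4↦5, 5↦0, 6↦2]  zeros at y ∈ {1, 2, 5}
Collecting zeros: affine points = {(0, 3), (1, 1), (1, 4), (2, 2), (6, 1), (6, 2), (6, 5)}.
Total count |C(F_7)_aff| = 7.


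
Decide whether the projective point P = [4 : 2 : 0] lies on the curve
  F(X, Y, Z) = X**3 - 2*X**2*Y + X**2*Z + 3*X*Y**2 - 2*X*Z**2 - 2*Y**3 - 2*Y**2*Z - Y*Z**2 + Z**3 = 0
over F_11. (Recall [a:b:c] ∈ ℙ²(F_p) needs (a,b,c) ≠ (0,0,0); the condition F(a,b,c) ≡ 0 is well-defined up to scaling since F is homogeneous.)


F(4,2,0) ≡ 10 (mod 11); P is NOT on the curve.

Evaluate F(4, 2, 0) term-by-term (mod 11).
  X**3 ↦ 1·64·1·1 = 64
  -2*X**2*Y ↦ -2·16·2·1 = -64
  X**2*Z ↦ 1·16·1·0 = 0
  3*X*Y**2 ↦ 3·4·4·1 = 48
  -2*X*Z**2 ↦ -2·4·1·0 = 0
  -2*Y**3 ↦ -2·1·8·1 = -16
  -2*Y**2*Z ↦ -2·1·4·0 = 0
  -Y*Z**2 ↦ -1·1·2·0 = 0
  Z**3 ↦ 1·1·1·0 = 0
Sum: F(4, 2, 0) = (64) + (-64) + (0) + (48) + (0) + (-16) + (0) + (0) + (0) = 32.
Reducing mod 11: 32 ≡ 10 (mod 11).
Since F(a, b, c) ≡ 10 ≠ 0 (mod 11), P does NOT lie on the curve.


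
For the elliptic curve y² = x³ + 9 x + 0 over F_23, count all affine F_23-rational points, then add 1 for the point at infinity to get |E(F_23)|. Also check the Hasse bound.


Affine points = {(0, 0), (2, 7), (2, 16), (3, 10), (3, 13), (4, 10), (4, 13), (5, 3), (5, 20), (8, 3), (8, 20), (10, 3), (10, 20), (11, 2), (11, 21), (14, 8), (14, 15), (16, 10), (16, 13), (17, 11), (17, 12), (22, 6), (22, 17)}; affine count = 23; |E(F_23)| = 24.

Discriminant check: Δ ∝ 4a³ + 27b² = 4·9³ + 27·0² = 4·729 + 27·0 ≡ 18 (mod 23). Nonzero ⇒ E is nonsingular.
For each x ∈ F_23, compute rhs = x³ + 9·x + 0 mod 23, then count y ∈ F_23 with y² ≡ rhs.
  x = 0: rhs = 0, matching y values: 0 (1 points).
  x = 1: rhs = 10, matching y values: none (0 points).
  x = 2: rhs = 3, matching y values: 7, 16 (2 points).
  x = 3: rhs = 8, matching y values: 10, 13 (2 points).
  x = 4: rhs = 8, matching y values: 10, 13 (2 points).
  x = 5: rhs = 9, matching y values: 3, 20 (2 points).
  x = 6: rhs = 17, matching y values: none (0 points).
  x = 7: rhs = 15, matching y values: none (0 points).
  x = 8: rhs = 9, matching y values: 3, 20 (2 points).
  x = 9: rhs = 5, matching y values: none (0 points).
  x = 10: rhs = 9, matching y values: 3, 20 (2 points).
  x = 11: rhs = 4, matching y values: 2, 21 (2 points).
  x = 12: rhs = 19, matching y values: none (0 points).
  x = 13: rhs = 14, matching y values: none (0 points).
  x = 14: rhs = 18, matching y values: 8, 15 (2 points).
  x = 15: rhs = 14, matching y values: none (0 points).
  x = 16: rhs = 8, matching y values: 10, 13 (2 points).
  x = 17: rhs = 6, matching y values: 11, 12 (2 points).
  x = 18: rhs = 14, matching y values: none (0 points).
  x = 19: rhs = 15, matching y values: none (0 points).
  x = 20: rhs = 15, matching y values: none (0 points).
  x = 21: rhs = 20, matching y values: none (0 points).
  x = 22: rhs = 13, matching y values: 6, 17 (2 points).
Total affine count: 23.
Full point count |E(F_23)| = 23 + 1 = 24.
Hasse bound: |24 − (23+1)| = |0| = 0 ≤ 2√23 ≈ 9.5917 ✓.


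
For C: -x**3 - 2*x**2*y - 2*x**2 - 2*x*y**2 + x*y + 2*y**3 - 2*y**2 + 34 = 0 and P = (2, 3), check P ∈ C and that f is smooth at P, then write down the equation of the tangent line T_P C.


Tangent line at P: -59*x + 12*y + 82 = 0.

Step 1: f(2, 3) = 0, so P lies on C.
Step 2: partial derivatives
  f_x(x, y) = -3*x**2 - 4*x*y - 4*x - 2*y**2 + y, f_y(x, y) = -2*x**2 - 4*x*y + x + 6*y**2 - 4*y.
  f_x(P) = -59, f_y(P) = 12 (gradient nonzero, so P is smooth).
Step 3: tangent line at P: -59·(x − 2) + 12·(y − 3) = 0.
Expanding: -59*x + 12*y + 82 = 0.


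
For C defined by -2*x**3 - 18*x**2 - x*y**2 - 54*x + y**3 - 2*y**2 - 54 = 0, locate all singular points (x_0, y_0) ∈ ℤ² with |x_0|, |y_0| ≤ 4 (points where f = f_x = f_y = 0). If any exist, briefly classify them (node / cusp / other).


Singular points: {(-3, 0)}; classification: cusp.

Compute partial derivatives:
  f_x = -6*x**2 - 36*x - y**2 - 54.
  f_y = -2*x*y + 3*y**2 - 4*y.
Scan x_0 ∈ {−4, ..., 4}. For each x_0, f_y(x_0, y) is a polynomial in y; find its integer roots y ∈ {−4, ..., 4}, then test f_x and f at those candidates.
  x = -4: f_y(-4, y) = 3*y**2 + 4*y; vanishes at y ∈ {0}. (-4, 0): f_x = -6 ≠ 0.
  x = -3: f_y(-3, y) = 3*y**2 + 2*y; vanishes at y ∈ {0}. (-3, 0): f_x = 0, f = 0 — SINGULAR.
  x = -2: f_y(-2, y) = 3*y**2; vanishes at y ∈ {0}. (-2, 0): f_x = -6 ≠ 0.
  x = -1: f_y(-1, y) = 3*y**2 - 2*y; vanishes at y ∈ {0}. (-1, 0): f_x = -24 ≠ 0.
  x = 0: f_y(0, y) = 3*y**2 - 4*y; vanishes at y ∈ {0}. (0, 0): f_x = -54 ≠ 0.
  x = 1: f_y(1, y) = 3*y**2 - 6*y; vanishes at y ∈ {0, 2}. (1, 0): f_x = -96 ≠ 0; (1, 2): f_x = -100 ≠ 0.
  x = 2: f_y(2, y) = 3*y**2 - 8*y; vanishes at y ∈ {0}. (2, 0): f_x = -150 ≠ 0.
  x = 3: f_y(3, y) = 3*y**2 - 10*y; vanishes at y ∈ {0}. (3, 0): f_x = -216 ≠ 0.
  x = 4: f_y(4, y) = 3*y**2 - 12*y; vanishes at y ∈ {0, 4}. (4, 0): f_x = -294 ≠ 0; (4, 4): f_x = -310 ≠ 0.
Only singular point on the grid: (-3, 0).
Classify: substitute x = -3 + u, y = 0 + v and expand: f = -2*u**3 - u*v**2 + v**3 + v**2.
No constant or linear terms (consistent with a singular point). Quadratic part: v**2. Cubic part: -2*u**3 - u*v**2 + v**3.
The quadratic part v**2 is a perfect square, so there is a single (double) tangent line v = 0, i.e. y = 0. Restricting the cubic part to that line (v = 0) leaves -2*u**3 ≠ 0, so f is not divisible by v and the branch is v² ≈ 2*u**3 to lowest order — this is a cusp.
Classification: cusp.


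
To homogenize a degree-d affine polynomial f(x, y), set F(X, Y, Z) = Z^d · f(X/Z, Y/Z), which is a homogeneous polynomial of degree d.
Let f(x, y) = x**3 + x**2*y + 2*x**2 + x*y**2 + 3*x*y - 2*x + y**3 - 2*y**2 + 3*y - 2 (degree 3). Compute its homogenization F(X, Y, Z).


F(X, Y, Z) = X**3 + X**2*Y + 2*X**2*Z + X*Y**2 + 3*X*Y*Z - 2*X*Z**2 + Y**3 - 2*Y**2*Z + 3*Y*Z**2 - 2*Z**3

deg(f) = 3.
Substitute x = X/Z, y = Y/Z into f, then multiply by Z^3.
  monomial 1·x^3·y^0 ↦ 1·X^3·Y^0·Z^0.
  monomial 1·x^2·y^1 ↦ 1·X^2·Y^1·Z^0.
  monomial 2·x^2·y^0 ↦ 2·X^2·Y^0·Z^1.
  monomial 1·x^1·y^2 ↦ 1·X^1·Y^2·Z^0.
  monomial 3·x^1·y^1 ↦ 3·X^1·Y^1·Z^1.
  monomial -2·x^1·y^0 ↦ -2·X^1·Y^0·Z^2.
  monomial 1·x^0·y^3 ↦ 1·X^0·Y^3·Z^0.
  monomial -2·x^0·y^2 ↦ -2·X^0·Y^2·Z^1.
  monomial 3·x^0·y^1 ↦ 3·X^0·Y^1·Z^2.
  monomial -2·x^0·y^0 ↦ -2·X^0·Y^0·Z^3.
Collecting: F(X, Y, Z) = X**3 + X**2*Y + 2*X**2*Z + X*Y**2 + 3*X*Y*Z - 2*X*Z**2 + Y**3 - 2*Y**2*Z + 3*Y*Z**2 - 2*Z**3.


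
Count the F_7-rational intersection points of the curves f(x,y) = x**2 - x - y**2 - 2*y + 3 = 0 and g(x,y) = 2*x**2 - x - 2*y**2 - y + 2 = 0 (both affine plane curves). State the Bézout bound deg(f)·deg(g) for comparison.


Common zeros: {(1, 1)}; count = 1; Bézout bound = 4.

deg(f) = 2, deg(g) = 2, so Bézout bound = 4.
Scan x ∈ F_7. For each x, list the y ∈ F_7 with f(x, y) ≡ 0 and those with g(x, y) ≡ 0 (mod 7); the common zeros in that column are the intersection.
  x = 0: f ≡ 0 at y ∈ {1, 4}; g ≡ 0 at y ∈ ∅; common: ∅.
  x = 1: f ≡ 0 at y ∈ {1, 4}; g ≡ 0 at y ∈ {1, 2}; common: {1}.
  x = 2: f ≡ 0 at y ∈ ∅; g ≡ 0 at y ∈ {4, 6}; common: ∅.
  x = 3: f ≡ 0 at y ∈ ∅; g ≡ 0 at y ∈ {1, 2}; common: ∅.
  x = 4: f ≡ 0 at y ∈ {2, 3}; g ≡ 0 at y ∈ ∅; common: ∅.
  x = 5: f ≡ 0 at y ∈ ∅; g ≡ 0 at y ∈ ∅; common: ∅.
  x = 6: f ≡ 0 at y ∈ ∅; g ≡ 0 at y ∈ ∅; common: ∅.
Collecting: common zeros = {(1, 1)}, so the count is 1.
Comparison with the Bézout bound: 1 ≤ 4 = deg(f)·deg(g), as expected for curves with no common component (the affine F_7-count falls short of the bound because intersections may lie at infinity, over extension fields, or carry multiplicity).


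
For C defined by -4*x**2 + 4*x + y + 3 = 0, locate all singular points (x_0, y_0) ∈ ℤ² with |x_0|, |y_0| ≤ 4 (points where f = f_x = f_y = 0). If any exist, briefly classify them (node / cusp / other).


No singular points in the scanned grid; C is smooth there.

Compute partial derivatives:
  f_x = 4 - 8*x.
  f_y = 1.
f_y = 1 is a nonzero constant, so f_y never vanishes: no point (x, y) can satisfy f = f_x = f_y = 0. In particular no (x, y) ∈ {−4, ..., 4}² is singular; the curve is smooth.


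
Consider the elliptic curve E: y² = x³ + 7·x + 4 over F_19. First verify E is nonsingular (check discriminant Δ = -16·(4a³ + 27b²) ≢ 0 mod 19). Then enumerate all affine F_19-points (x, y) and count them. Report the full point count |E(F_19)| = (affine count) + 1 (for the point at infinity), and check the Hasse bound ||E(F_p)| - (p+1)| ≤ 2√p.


Affine points = {(0, 2), (0, 17), (2, 8), (2, 11), (4, 1), (4, 18), (7, 4), (7, 15), (9, 6), (9, 13), (11, 5), (11, 14), (12, 7), (12, 12), (15, 8), (15, 11), (17, 1), (17, 18)}; affine count = 18; |E(F_19)| = 19.

Discriminant check: Δ ∝ 4a³ + 27b² = 4·7³ + 27·4² = 4·343 + 27·16 ≡ 18 (mod 19). Nonzero ⇒ E is nonsingular.
For each x ∈ F_19, compute rhs = x³ + 7·x + 4 mod 19, then count y ∈ F_19 with y² ≡ rhs.
  x = 0: rhs = 4, matching y values: 2, 17 (2 points).
  x = 1: rhs = 12, matching y values: none (0 points).
  x = 2: rhs = 7, matching y values: 8, 11 (2 points).
  x = 3: rhs = 14, matching y values: none (0 points).
  x = 4: rhs = 1, matching y values: 1, 18 (2 points).
  x = 5: rhs = 12, matching y values: none (0 points).
  x = 6: rhs = 15, matching y values: none (0 points).
  x = 7: rhs = 16, matching y values: 4, 15 (2 points).
  x = 8: rhs = 2, matching y values: none (0 points).
  x = 9: rhs = 17, matching y values: 6, 13 (2 points).
  x = 10: rhs = 10, matching y values: none (0 points).
  x = 11: rhs = 6, matching y values: 5, 14 (2 points).
  x = 12: rhs = 11, matching y values: 7, 12 (2 points).
  x = 13: rhs = 12, matching y values: none (0 points).
  x = 14: rhs = 15, matching y values: none (0 points).
  x = 15: rhs = 7, matching y values: 8, 11 (2 points).
  x = 16: rhs = 13, matching y values: none (0 points).
  x = 17: rhs = 1, matching y values: 1, 18 (2 points).
  x = 18: rhs = 15, matching y values: none (0 points).
Total affine count: 18.
Full point count |E(F_19)| = 18 + 1 = 19.
Hasse bound: |19 − (19+1)| = |-1| = 1 ≤ 2√19 ≈ 8.7178 ✓.


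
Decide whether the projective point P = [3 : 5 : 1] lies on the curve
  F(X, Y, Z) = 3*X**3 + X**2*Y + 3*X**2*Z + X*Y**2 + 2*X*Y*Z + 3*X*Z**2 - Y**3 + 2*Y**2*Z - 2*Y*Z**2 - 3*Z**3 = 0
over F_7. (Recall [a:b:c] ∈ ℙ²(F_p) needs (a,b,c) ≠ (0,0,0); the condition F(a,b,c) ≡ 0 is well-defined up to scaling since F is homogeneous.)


F(3,5,1) ≡ 4 (mod 7); P is NOT on the curve.

Evaluate F(3, 5, 1) term-by-term (mod 7).
  3*X**3 ↦ 3·27·1·1 = 81
  X**2*Y ↦ 1·9·5·1 = 45
  3*X**2*Z ↦ 3·9·1·1 = 27
  X*Y**2 ↦ 1·3·25·1 = 75
  2*X*Y*Z ↦ 2·3·5·1 = 30
  3*X*Z**2 ↦ 3·3·1·1 = 9
  -Y**3 ↦ -1·1·125·1 = -125
  2*Y**2*Z ↦ 2·1·25·1 = 50
  -2*Y*Z**2 ↦ -2·1·5·1 = -10
  -3*Z**3 ↦ -3·1·1·1 = -3
Sum: F(3, 5, 1) = (81) + (45) + (27) + (75) + (30) + (9) + (-125) + (50) + (-10) + (-3) = 179.
Reducing mod 7: 179 ≡ 4 (mod 7).
Since F(a, b, c) ≡ 4 ≠ 0 (mod 7), P does NOT lie on the curve.


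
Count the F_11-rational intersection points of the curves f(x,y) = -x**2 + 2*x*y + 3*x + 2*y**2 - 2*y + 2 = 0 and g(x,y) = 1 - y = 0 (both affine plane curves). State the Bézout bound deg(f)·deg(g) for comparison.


Common zeros: {(8, 1)}; count = 1; Bézout bound = 2.

deg(f) = 2, deg(g) = 1, so Bézout bound = 2.
Scan x ∈ F_11. For each x, list the y ∈ F_11 with f(x, y) ≡ 0 and those with g(x, y) ≡ 0 (mod 11); the common zeros in that column are the intersection.
  x = 0: f ≡ 0 at y ∈ ∅; g ≡ 0 at y ∈ {1}; common: ∅.
  x = 1: f ≡ 0 at y ∈ {3, 8}; g ≡ 0 at y ∈ {1}; common: ∅.
  x = 2: f ≡ 0 at y ∈ {4, 6}; g ≡ 0 at y ∈ {1}; common: ∅.
  x = 3: f ≡ 0 at y ∈ {10}; g ≡ 0 at y ∈ {1}; common: ∅.
  x = 4: f ≡ 0 at y ∈ ∅; g ≡ 0 at y ∈ {1}; common: ∅.
  x = 5: f ≡ 0 at y ∈ ∅; g ≡ 0 at y ∈ {1}; common: ∅.
  x = 6: f ≡ 0 at y ∈ ∅; g ≡ 0 at y ∈ {1}; common: ∅.
  x = 7: f ≡ 0 at y ∈ {8}; g ≡ 0 at y ∈ {1}; common: ∅.
  x = 8: f ≡ 0 at y ∈ {1, 3}; g ≡ 0 at y ∈ {1}; common: {1}.
  x = 9: f ≡ 0 at y ∈ {4, 10}; g ≡ 0 at y ∈ {1}; common: ∅.
  x = 10: f ≡ 0 at y ∈ ∅; g ≡ 0 at y ∈ {1}; common: ∅.
Collecting: common zeros = {(8, 1)}, so the count is 1.
Comparison with the Bézout bound: 1 ≤ 2 = deg(f)·deg(g), as expected for curves with no common component (the affine F_11-count falls short of the bound because intersections may lie at infinity, over extension fields, or carry multiplicity).


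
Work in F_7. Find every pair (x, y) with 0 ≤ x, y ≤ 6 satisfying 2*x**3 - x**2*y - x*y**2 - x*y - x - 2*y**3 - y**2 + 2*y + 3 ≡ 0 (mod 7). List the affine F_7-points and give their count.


Affine F_7-points: {(0, 4), (1, 1), (2, 4), (5, 3), (6, 5)}; count = 5.

For each of the 49 pairs (x, y) ∈ F_7², evaluate f(x, y) mod 7. Record the zeros.
  x = 0: [0↦3, 1↦2, 2↦1, 3↦2, 4↦0, 5↦4, 6↦2]  zeros at y ∈ {4}
  x = 1: [0↦4, 1↦0, 2↦1, 3↦2, 4↦5, 5↦5, 6↦4]  zeros at y ∈ {1}
  x = 2: [0↦3, 1↦1, 2↦2, 3↦1, 4↦0, 5↦1, 6↦6]  zeros at y ∈ {4}
  x = 3: [0↦5, 1↦3, 2↦2, 3↦4, 4↦4, 5↦4, 6↦6]  zeros at y ∈ ∅
  x = 4: [0↦1, 1↦4, 2↦6, 3↦2, 4↦1, 5↦5, 6↦2]  zeros at y ∈ ∅
  x = 5: [0↦3, 1↦2, 2↦5, 3↦0, 4↦3, 5↦2, 6↦6]  zeros at y ∈ {3}
  x = 6: [0↦2, 1↦2, 2↦4, 3↦3, 4↦1, 5↦0, 6↦2]  zeros at y ∈ {5}
Collecting zeros: affine points = {(0, 4), (1, 1), (2, 4), (5, 3), (6, 5)}.
Total count |C(F_7)_aff| = 5.


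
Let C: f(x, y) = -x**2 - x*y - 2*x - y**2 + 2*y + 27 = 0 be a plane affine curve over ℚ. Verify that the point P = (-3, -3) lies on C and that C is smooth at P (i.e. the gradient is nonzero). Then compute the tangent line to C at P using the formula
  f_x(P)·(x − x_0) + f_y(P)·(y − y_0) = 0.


Tangent line at P: 7*x + 11*y + 54 = 0.

Step 1: f(-3, -3) = 0, so P lies on C.
Step 2: partial derivatives
  f_x(x, y) = -2*x - y - 2, f_y(x, y) = -x - 2*y + 2.
  f_x(P) = 7, f_y(P) = 11 (gradient nonzero, so P is smooth).
Step 3: tangent line at P: 7·(x − -3) + 11·(y − -3) = 0.
Expanding: 7*x + 11*y + 54 = 0.


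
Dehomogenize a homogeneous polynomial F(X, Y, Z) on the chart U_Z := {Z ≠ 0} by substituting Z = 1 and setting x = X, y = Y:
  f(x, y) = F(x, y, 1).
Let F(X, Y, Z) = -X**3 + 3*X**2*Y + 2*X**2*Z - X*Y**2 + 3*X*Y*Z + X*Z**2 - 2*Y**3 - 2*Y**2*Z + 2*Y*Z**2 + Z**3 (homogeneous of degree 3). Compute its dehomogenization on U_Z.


f(x, y) = -x**3 + 3*x**2*y + 2*x**2 - x*y**2 + 3*x*y + x - 2*y**3 - 2*y**2 + 2*y + 1

On U_Z we set Z = 1. Each monomial c·X^i·Y^j·Z^k in F becomes c·x^i·y^j·1^k = c·x^i·y^j.
Substituting Z = 1: F(X, Y, 1) = -x**3 + 3*x**2*y + 2*x**2 - x*y**2 + 3*x*y + x - 2*y**3 - 2*y**2 + 2*y + 1.
Note: deg(f) ≤ deg(F) = 3; strict inequality happens when F is divisible by Z (lost terms).


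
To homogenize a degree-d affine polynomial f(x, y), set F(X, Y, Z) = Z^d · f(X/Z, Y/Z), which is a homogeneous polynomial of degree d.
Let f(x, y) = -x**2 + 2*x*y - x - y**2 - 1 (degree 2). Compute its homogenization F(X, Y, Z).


F(X, Y, Z) = -X**2 + 2*X*Y - X*Z - Y**2 - Z**2

deg(f) = 2.
Substitute x = X/Z, y = Y/Z into f, then multiply by Z^2.
  monomial -1·x^2·y^0 ↦ -1·X^2·Y^0·Z^0.
  monomial 2·x^1·y^1 ↦ 2·X^1·Y^1·Z^0.
  monomial -1·x^1·y^0 ↦ -1·X^1·Y^0·Z^1.
  monomial -1·x^0·y^2 ↦ -1·X^0·Y^2·Z^0.
  monomial -1·x^0·y^0 ↦ -1·X^0·Y^0·Z^2.
Collecting: F(X, Y, Z) = -X**2 + 2*X*Y - X*Z - Y**2 - Z**2.


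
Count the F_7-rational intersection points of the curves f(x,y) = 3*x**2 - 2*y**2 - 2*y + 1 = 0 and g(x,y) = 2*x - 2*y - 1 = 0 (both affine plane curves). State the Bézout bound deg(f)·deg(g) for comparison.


Common zeros: {(3, 6), (4, 0)}; count = 2; Bézout bound = 2.

deg(f) = 2, deg(g) = 1, so Bézout bound = 2.
Scan x ∈ F_7. For each x, list the y ∈ F_7 with f(x, y) ≡ 0 and those with g(x, y) ≡ 0 (mod 7); the common zeros in that column are the intersection.
  x = 0: f ≡ 0 at y ∈ ∅; g ≡ 0 at y ∈ {3}; common: ∅.
  x = 1: f ≡ 0 at y ∈ {1, 5}; g ≡ 0 at y ∈ {4}; common: ∅.
  x = 2: f ≡ 0 at y ∈ ∅; g ≡ 0 at y ∈ {5}; common: ∅.
  x = 3: f ≡ 0 at y ∈ {0, 6}; g ≡ 0 at y ∈ {6}; common: {6}.
  x = 4: f ≡ 0 at y ∈ {0, 6}; g ≡ 0 at y ∈ {0}; common: {0}.
  x = 5: f ≡ 0 at y ∈ ∅; g ≡ 0 at y ∈ {1}; common: ∅.
  x = 6: f ≡ 0 at y ∈ {1, 5}; g ≡ 0 at y ∈ {2}; common: ∅.
Collecting: common zeros = {(3, 6), (4, 0)}, so the count is 2.
Comparison with the Bézout bound: 2 ≤ 2 = deg(f)·deg(g), as expected for curves with no common component (the bound is attained).


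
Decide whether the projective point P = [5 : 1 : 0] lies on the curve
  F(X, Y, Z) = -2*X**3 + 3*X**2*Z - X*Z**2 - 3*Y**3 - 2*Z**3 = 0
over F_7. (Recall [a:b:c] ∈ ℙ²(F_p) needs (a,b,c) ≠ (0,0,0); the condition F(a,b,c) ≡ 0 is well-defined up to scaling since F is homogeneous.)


F(5,1,0) ≡ 6 (mod 7); P is NOT on the curve.

Evaluate F(5, 1, 0) term-by-term (mod 7).
  -2*X**3 ↦ -2·125·1·1 = -250
  3*X**2*Z ↦ 3·25·1·0 = 0
  -X*Z**2 ↦ -1·5·1·0 = 0
  -3*Y**3 ↦ -3·1·1·1 = -3
  -2*Z**3 ↦ -2·1·1·0 = 0
Sum: F(5, 1, 0) = (-250) + (0) + (0) + (-3) + (0) = -253.
Reducing mod 7: -253 ≡ 6 (mod 7).
Since F(a, b, c) ≡ 6 ≠ 0 (mod 7), P does NOT lie on the curve.


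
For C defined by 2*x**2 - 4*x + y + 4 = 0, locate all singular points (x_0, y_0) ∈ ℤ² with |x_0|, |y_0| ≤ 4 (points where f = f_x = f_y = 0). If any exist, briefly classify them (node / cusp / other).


No singular points in the scanned grid; C is smooth there.

Compute partial derivatives:
  f_x = 4*x - 4.
  f_y = 1.
f_y = 1 is a nonzero constant, so f_y never vanishes: no point (x, y) can satisfy f = f_x = f_y = 0. In particular no (x, y) ∈ {−4, ..., 4}² is singular; the curve is smooth.
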